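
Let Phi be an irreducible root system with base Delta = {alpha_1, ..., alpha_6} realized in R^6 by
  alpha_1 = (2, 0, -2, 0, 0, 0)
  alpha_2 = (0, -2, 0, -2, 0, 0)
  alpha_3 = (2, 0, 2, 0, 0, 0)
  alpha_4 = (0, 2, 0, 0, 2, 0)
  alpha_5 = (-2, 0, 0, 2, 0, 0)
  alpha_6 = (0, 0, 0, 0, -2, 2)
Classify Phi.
D_6

Compute the Cartan integers a_ij = 2(alpha_i, alpha_j)/(alpha_j, alpha_j); the resulting 6x6 Cartan matrix is
[[2, 0, 0, 0, -1, 0], [0, 2, 0, -1, -1, 0], [0, 0, 2, 0, -1, 0], [0, -1, 0, 2, 0, -1], [-1, -1, -1, 0, 2, 0], [0, 0, 0, -1, 0, 2]].
All simple roots have the same length, so the diagram is simply laced. The associated Dynkin diagram is a chain of 4 nodes with a fork of two nodes at one end (D_6), so the type is D_6 (the algebra so(12)).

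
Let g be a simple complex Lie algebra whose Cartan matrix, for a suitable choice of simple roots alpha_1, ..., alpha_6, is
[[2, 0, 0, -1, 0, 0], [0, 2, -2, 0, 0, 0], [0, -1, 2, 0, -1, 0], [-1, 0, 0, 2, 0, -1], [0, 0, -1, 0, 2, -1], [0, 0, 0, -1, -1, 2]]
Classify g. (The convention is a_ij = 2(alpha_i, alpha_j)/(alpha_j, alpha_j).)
C_6

The matrix has rank 6 with 2's on the diagonal. Reading the off-diagonal entries as Dynkin edges (a single edge where a_ij = a_ji = -1; a double or triple edge where a_ij * a_ji = 2 or 3), the diagram is a chain of 6 nodes with a double edge at one end; the terminal node there is the unique long simple root (C_6). One simple-root ordering that puts it in standard form is (alpha_1, alpha_4, alpha_6, alpha_5, alpha_3, alpha_2). So the algebra is type C_6, i.e. sp(12).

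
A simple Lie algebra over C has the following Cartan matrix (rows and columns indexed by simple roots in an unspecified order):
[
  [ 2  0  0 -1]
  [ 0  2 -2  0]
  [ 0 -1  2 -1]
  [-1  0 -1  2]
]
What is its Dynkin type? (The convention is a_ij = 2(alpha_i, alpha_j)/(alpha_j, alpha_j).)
The matrix has rank 4 with 2's on the diagonal. Reading the off-diagonal entries as Dynkin edges (a single edge where a_ij = a_ji = -1; a double or triple edge where a_ij * a_ji = 2 or 3), the diagram is a chain of 4 nodes with a double edge at one end; the terminal node there is the unique long simple root (C_4). One simple-root ordering that puts it in standard form is (alpha_1, alpha_4, alpha_3, alpha_2). So the algebra is type C_4, i.e. sp(8).

C_4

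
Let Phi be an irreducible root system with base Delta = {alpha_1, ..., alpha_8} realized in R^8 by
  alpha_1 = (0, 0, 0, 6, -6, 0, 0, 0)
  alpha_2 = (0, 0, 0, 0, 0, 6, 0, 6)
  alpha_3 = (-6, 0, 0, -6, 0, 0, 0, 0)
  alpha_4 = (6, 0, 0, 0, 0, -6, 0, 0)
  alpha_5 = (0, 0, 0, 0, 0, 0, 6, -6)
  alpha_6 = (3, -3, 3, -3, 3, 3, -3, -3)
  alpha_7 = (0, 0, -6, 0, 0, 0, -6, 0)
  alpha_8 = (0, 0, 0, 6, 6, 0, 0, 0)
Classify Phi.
Compute the Cartan integers a_ij = 2(alpha_i, alpha_j)/(alpha_j, alpha_j); the resulting 8x8 Cartan matrix is
[[2, 0, -1, 0, 0, -1, 0, 0], [0, 2, 0, -1, -1, 0, 0, 0], [-1, 0, 2, -1, 0, 0, 0, -1], [0, -1, -1, 2, 0, 0, 0, 0], [0, -1, 0, 0, 2, 0, -1, 0], [-1, 0, 0, 0, 0, 2, 0, 0], [0, 0, 0, 0, -1, 0, 2, 0], [0, 0, -1, 0, 0, 0, 0, 2]].
All simple roots have the same length, so the diagram is simply laced. The associated Dynkin diagram is a chain of 7 nodes with one extra node attached to the third node from one end (E_8), so the type is E_8.

E_8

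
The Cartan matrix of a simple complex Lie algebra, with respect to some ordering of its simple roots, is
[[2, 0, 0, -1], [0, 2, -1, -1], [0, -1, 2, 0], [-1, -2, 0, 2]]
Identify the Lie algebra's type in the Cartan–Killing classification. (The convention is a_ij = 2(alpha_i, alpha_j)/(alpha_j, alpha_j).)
F_4

The matrix has rank 4 with 2's on the diagonal. Reading the off-diagonal entries as Dynkin edges (a single edge where a_ij = a_ji = -1; a double or triple edge where a_ij * a_ji = 2 or 3), the diagram is a chain of 4 nodes with a double edge between the middle two (F_4). One simple-root ordering that puts it in standard form is (alpha_1, alpha_4, alpha_2, alpha_3). So the algebra is type F_4.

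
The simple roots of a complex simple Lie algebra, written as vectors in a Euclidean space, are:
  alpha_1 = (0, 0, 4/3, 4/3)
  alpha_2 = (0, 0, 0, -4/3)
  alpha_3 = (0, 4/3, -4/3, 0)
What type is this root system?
B_3

Compute the Cartan integers a_ij = 2(alpha_i, alpha_j)/(alpha_j, alpha_j); the resulting 3x3 Cartan matrix is
[[2, -2, -1], [-1, 2, 0], [-1, 0, 2]].
The roots have two lengths (squared-length ratio 2:1); the short ones are alpha_{2}. The associated Dynkin diagram is a chain of 3 nodes with a double edge at one end; the terminal node there is the unique short simple root (B_3), so the type is B_3 (the algebra so(7)).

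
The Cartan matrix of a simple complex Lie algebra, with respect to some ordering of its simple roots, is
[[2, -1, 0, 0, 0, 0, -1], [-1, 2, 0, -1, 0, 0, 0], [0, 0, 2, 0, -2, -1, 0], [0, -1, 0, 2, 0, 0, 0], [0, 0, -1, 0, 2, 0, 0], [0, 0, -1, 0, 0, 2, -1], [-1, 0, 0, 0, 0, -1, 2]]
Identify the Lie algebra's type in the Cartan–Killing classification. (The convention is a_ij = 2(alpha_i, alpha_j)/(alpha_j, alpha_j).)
B_7 (so(15))

The matrix has rank 7 with 2's on the diagonal. Reading the off-diagonal entries as Dynkin edges (a single edge where a_ij = a_ji = -1; a double or triple edge where a_ij * a_ji = 2 or 3), the diagram is a chain of 7 nodes with a double edge at one end; the terminal node there is the unique short simple root (B_7). One simple-root ordering that puts it in standard form is (alpha_4, alpha_2, alpha_1, alpha_7, alpha_6, alpha_3, alpha_5). So the algebra is type B_7, i.e. so(15).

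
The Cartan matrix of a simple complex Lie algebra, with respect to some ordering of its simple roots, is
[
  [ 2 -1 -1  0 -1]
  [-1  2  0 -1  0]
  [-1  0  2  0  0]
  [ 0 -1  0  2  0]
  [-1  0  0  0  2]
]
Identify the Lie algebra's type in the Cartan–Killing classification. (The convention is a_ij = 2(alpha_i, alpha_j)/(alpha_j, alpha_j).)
The matrix has rank 5 with 2's on the diagonal. Reading the off-diagonal entries as Dynkin edges (a single edge where a_ij = a_ji = -1; a double or triple edge where a_ij * a_ji = 2 or 3), the diagram is a chain of 3 nodes with a fork of two nodes at one end (D_5). One simple-root ordering that puts it in standard form is (alpha_4, alpha_2, alpha_1, alpha_5, alpha_3). So the algebra is type D_5, i.e. so(10).

D_5 (so(10))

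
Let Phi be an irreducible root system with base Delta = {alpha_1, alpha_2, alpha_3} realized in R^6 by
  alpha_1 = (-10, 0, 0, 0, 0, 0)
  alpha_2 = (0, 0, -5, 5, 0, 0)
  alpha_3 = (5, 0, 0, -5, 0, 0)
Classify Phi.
Compute the Cartan integers a_ij = 2(alpha_i, alpha_j)/(alpha_j, alpha_j); the resulting 3x3 Cartan matrix is
[[2, 0, -2], [0, 2, -1], [-1, -1, 2]].
The roots have two lengths (squared-length ratio 2:1); the short ones are alpha_{2,3}. The associated Dynkin diagram is a chain of 3 nodes with a double edge at one end; the terminal node there is the unique long simple root (C_3), so the type is C_3 (the algebra sp(6)).

C_3 (sp(6))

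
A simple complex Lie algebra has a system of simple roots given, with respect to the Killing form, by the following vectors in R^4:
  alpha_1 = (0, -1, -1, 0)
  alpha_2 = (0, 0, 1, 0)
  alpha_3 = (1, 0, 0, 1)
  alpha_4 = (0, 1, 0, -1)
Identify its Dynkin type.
B_4 (so(9))

Compute the Cartan integers a_ij = 2(alpha_i, alpha_j)/(alpha_j, alpha_j); the resulting 4x4 Cartan matrix is
[[2, -2, 0, -1], [-1, 2, 0, 0], [0, 0, 2, -1], [-1, 0, -1, 2]].
The roots have two lengths (squared-length ratio 2:1); the short ones are alpha_{2}. The associated Dynkin diagram is a chain of 4 nodes with a double edge at one end; the terminal node there is the unique short simple root (B_4), so the type is B_4 (the algebra so(9)).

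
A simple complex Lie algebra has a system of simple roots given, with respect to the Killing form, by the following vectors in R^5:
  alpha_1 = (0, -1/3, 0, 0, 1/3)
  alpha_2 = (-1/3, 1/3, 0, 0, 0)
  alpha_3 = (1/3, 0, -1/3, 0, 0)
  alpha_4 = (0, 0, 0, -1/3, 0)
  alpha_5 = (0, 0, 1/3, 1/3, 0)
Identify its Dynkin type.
Compute the Cartan integers a_ij = 2(alpha_i, alpha_j)/(alpha_j, alpha_j); the resulting 5x5 Cartan matrix is
[[2, -1, 0, 0, 0], [-1, 2, -1, 0, 0], [0, -1, 2, 0, -1], [0, 0, 0, 2, -1], [0, 0, -1, -2, 2]].
The roots have two lengths (squared-length ratio 2:1); the short ones are alpha_{4}. The associated Dynkin diagram is a chain of 5 nodes with a double edge at one end; the terminal node there is the unique short simple root (B_5), so the type is B_5 (the algebra so(11)).

B_5 (so(11))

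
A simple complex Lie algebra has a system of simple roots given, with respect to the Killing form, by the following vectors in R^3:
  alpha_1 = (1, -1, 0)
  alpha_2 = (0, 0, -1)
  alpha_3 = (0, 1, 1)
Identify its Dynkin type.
B3

Compute the Cartan integers a_ij = 2(alpha_i, alpha_j)/(alpha_j, alpha_j); the resulting 3x3 Cartan matrix is
[[2, 0, -1], [0, 2, -1], [-1, -2, 2]].
The roots have two lengths (squared-length ratio 2:1); the short ones are alpha_{2}. The associated Dynkin diagram is a chain of 3 nodes with a double edge at one end; the terminal node there is the unique short simple root (B_3), so the type is B_3 (the algebra so(7)).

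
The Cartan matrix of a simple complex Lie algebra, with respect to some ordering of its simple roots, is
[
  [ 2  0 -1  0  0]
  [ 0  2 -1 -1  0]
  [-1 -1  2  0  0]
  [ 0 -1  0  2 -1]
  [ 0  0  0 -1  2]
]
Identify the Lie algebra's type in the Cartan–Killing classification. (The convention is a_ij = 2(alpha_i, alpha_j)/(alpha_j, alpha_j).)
A_5

The matrix has rank 5 with 2's on the diagonal. Reading the off-diagonal entries as Dynkin edges (a single edge where a_ij = a_ji = -1; a double or triple edge where a_ij * a_ji = 2 or 3), the diagram is a chain of 5 nodes with single edges (A_5). One simple-root ordering that puts it in standard form is (alpha_1, alpha_3, alpha_2, alpha_4, alpha_5). So the algebra is type A_5, i.e. sl(6).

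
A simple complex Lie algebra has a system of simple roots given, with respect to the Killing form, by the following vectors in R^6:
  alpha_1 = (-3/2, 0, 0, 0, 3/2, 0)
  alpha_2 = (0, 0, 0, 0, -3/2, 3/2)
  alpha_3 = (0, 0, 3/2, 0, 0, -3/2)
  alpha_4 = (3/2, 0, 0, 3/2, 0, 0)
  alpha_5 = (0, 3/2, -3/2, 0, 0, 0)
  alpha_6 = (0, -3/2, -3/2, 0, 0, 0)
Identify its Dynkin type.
D_6

Compute the Cartan integers a_ij = 2(alpha_i, alpha_j)/(alpha_j, alpha_j); the resulting 6x6 Cartan matrix is
[[2, -1, 0, -1, 0, 0], [-1, 2, -1, 0, 0, 0], [0, -1, 2, 0, -1, -1], [-1, 0, 0, 2, 0, 0], [0, 0, -1, 0, 2, 0], [0, 0, -1, 0, 0, 2]].
All simple roots have the same length, so the diagram is simply laced. The associated Dynkin diagram is a chain of 4 nodes with a fork of two nodes at one end (D_6), so the type is D_6 (the algebra so(12)).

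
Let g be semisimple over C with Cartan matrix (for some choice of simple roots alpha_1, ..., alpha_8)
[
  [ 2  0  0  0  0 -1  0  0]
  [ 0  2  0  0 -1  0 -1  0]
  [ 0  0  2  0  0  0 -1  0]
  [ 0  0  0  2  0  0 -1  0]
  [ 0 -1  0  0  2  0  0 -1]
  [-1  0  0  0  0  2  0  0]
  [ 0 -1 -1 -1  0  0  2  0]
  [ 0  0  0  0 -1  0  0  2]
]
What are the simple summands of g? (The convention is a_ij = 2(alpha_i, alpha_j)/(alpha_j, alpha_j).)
A_2 + D_6

The diagram associated to this matrix has two connected components: the simple roots {alpha_1, alpha_6} form a chain of 2 nodes with single edges (A_2), and {alpha_2, alpha_3, alpha_4, alpha_5, alpha_7, alpha_8} form a chain of 4 nodes with a fork of two nodes at one end (D_6). A semisimple Lie algebra decomposes uniquely as the direct sum of simple ideals, one per connected component of its Dynkin diagram, so g ≅ A_2 ⊕ D_6 (dimension 8 + 66 = 74).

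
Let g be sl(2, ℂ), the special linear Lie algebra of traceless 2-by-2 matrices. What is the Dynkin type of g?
A_1

This is sl(2), which has dimension 2^2 - 1 = 3 and rank 2 - 1 = 1 (a Cartan subalgebra is the diagonal traceless matrices). In the classification of classical Lie algebras, the special linear algebra sl(n+1) has type A_n; here n = 1, so the Dynkin diagram is a chain of 1 nodes with single edges (A_1). Hence the type is A_1.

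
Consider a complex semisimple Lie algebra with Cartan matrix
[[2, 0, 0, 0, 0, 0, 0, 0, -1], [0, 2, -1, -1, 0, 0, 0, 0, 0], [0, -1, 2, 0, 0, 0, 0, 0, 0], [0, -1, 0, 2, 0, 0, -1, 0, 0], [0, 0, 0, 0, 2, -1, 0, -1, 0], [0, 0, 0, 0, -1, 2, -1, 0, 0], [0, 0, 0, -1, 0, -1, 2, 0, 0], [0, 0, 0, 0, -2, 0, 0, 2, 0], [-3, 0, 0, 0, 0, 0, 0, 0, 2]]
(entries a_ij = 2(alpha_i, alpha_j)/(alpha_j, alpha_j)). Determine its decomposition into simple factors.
C7 + G2

The diagram associated to this matrix has two connected components: the simple roots {alpha_2, alpha_3, alpha_4, alpha_5, alpha_6, alpha_7, alpha_8} form a chain of 7 nodes with a double edge at one end; the terminal node there is the unique long simple root (C_7), and {alpha_1, alpha_9} form two nodes joined by a triple edge (G_2). A semisimple Lie algebra decomposes uniquely as the direct sum of simple ideals, one per connected component of its Dynkin diagram, so g ≅ C_7 ⊕ G_2 (dimension 105 + 14 = 119).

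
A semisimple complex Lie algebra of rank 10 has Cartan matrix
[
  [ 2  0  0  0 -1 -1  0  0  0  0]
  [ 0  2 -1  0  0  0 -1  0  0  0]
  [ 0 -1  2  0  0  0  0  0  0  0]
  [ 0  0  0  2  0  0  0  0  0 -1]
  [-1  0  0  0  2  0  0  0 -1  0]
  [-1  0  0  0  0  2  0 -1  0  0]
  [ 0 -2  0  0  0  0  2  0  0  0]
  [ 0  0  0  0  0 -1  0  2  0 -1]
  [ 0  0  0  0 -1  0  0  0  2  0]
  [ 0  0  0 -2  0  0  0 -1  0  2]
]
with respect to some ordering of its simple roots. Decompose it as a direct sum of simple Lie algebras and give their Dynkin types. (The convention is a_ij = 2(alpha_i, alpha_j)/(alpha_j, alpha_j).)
The diagram associated to this matrix has two connected components: the simple roots {alpha_1, alpha_4, alpha_5, alpha_6, alpha_8, alpha_9, alpha_10} form a chain of 7 nodes with a double edge at one end; the terminal node there is the unique short simple root (B_7), and {alpha_2, alpha_3, alpha_7} form a chain of 3 nodes with a double edge at one end; the terminal node there is the unique long simple root (C_3). A semisimple Lie algebra decomposes uniquely as the direct sum of simple ideals, one per connected component of its Dynkin diagram, so g ≅ B_7 ⊕ C_3 (dimension 105 + 21 = 126).

B_7 ⊕ C_3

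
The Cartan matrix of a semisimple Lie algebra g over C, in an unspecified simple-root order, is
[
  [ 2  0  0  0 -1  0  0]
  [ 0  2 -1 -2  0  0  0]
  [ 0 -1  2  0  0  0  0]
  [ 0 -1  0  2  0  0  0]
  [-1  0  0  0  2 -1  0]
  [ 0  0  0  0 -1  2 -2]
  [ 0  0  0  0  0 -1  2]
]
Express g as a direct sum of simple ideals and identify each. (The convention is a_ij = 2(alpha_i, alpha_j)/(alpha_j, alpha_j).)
B_3 (so(7)) ⊕ B_4 (so(9))

The diagram associated to this matrix has two connected components: the simple roots {alpha_2, alpha_3, alpha_4} form a chain of 3 nodes with a double edge at one end; the terminal node there is the unique short simple root (B_3), and {alpha_1, alpha_5, alpha_6, alpha_7} form a chain of 4 nodes with a double edge at one end; the terminal node there is the unique short simple root (B_4). A semisimple Lie algebra decomposes uniquely as the direct sum of simple ideals, one per connected component of its Dynkin diagram, so g ≅ B_3 ⊕ B_4 (dimension 21 + 36 = 57).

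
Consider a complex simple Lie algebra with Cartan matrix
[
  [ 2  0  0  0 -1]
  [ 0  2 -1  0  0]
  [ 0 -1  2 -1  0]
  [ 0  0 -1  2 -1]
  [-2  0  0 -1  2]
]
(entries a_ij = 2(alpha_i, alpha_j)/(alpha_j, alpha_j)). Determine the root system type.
B5

The matrix has rank 5 with 2's on the diagonal. Reading the off-diagonal entries as Dynkin edges (a single edge where a_ij = a_ji = -1; a double or triple edge where a_ij * a_ji = 2 or 3), the diagram is a chain of 5 nodes with a double edge at one end; the terminal node there is the unique short simple root (B_5). One simple-root ordering that puts it in standard form is (alpha_2, alpha_3, alpha_4, alpha_5, alpha_1). So the algebra is type B_5, i.e. so(11).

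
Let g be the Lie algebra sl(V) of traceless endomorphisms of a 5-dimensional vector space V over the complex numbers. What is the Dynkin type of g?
A4

This is sl(5), which has dimension 5^2 - 1 = 24 and rank 5 - 1 = 4 (a Cartan subalgebra is the diagonal traceless matrices). In the classification of classical Lie algebras, the special linear algebra sl(n+1) has type A_n; here n = 4, so the Dynkin diagram is a chain of 4 nodes with single edges (A_4). Hence the type is A_4.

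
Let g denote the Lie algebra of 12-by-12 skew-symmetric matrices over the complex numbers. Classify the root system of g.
This is so(12) with 12 even, which has dimension 12(12-1)/2 = 66 and rank 12/2 = 6. In the classification of classical Lie algebras, the orthogonal algebra so(2n) in an even number of variables has type D_n; here n = 6, so the Dynkin diagram is a chain of 4 nodes with a fork of two nodes at one end (D_6). Hence the type is D_6.

type D_6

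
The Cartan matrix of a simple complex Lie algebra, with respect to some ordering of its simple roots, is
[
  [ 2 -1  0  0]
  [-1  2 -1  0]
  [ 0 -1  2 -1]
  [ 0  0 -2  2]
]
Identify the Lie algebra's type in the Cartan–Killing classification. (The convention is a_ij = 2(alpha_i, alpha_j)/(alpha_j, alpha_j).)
C4

The matrix has rank 4 with 2's on the diagonal. Reading the off-diagonal entries as Dynkin edges (a single edge where a_ij = a_ji = -1; a double or triple edge where a_ij * a_ji = 2 or 3), the diagram is a chain of 4 nodes with a double edge at one end; the terminal node there is the unique long simple root (C_4). One simple-root ordering that puts it in standard form is (alpha_1, alpha_2, alpha_3, alpha_4). So the algebra is type C_4, i.e. sp(8).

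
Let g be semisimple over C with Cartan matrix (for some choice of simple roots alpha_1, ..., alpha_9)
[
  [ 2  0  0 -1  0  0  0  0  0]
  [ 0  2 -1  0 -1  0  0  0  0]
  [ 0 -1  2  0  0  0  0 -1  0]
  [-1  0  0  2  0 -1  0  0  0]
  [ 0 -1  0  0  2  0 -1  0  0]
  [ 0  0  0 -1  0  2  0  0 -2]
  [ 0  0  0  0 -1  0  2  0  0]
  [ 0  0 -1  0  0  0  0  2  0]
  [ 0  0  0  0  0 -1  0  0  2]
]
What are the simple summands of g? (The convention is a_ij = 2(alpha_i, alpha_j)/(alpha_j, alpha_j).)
A_5 (sl(6)) ⊕ B_4 (so(9))

The diagram associated to this matrix has two connected components: the simple roots {alpha_2, alpha_3, alpha_5, alpha_7, alpha_8} form a chain of 5 nodes with single edges (A_5), and {alpha_1, alpha_4, alpha_6, alpha_9} form a chain of 4 nodes with a double edge at one end; the terminal node there is the unique short simple root (B_4). A semisimple Lie algebra decomposes uniquely as the direct sum of simple ideals, one per connected component of its Dynkin diagram, so g ≅ A_5 ⊕ B_4 (dimension 35 + 36 = 71).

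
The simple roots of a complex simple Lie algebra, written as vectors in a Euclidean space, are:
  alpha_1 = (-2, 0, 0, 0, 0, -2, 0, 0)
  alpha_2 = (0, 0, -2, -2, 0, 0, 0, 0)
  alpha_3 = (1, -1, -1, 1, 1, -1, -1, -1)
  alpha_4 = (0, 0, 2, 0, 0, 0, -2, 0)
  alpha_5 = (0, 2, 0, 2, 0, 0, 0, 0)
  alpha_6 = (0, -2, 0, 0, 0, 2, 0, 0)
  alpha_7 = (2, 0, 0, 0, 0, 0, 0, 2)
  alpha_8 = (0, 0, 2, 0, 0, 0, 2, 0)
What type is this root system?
type E_8

Compute the Cartan integers a_ij = 2(alpha_i, alpha_j)/(alpha_j, alpha_j); the resulting 8x8 Cartan matrix is
[[2, 0, 0, 0, 0, -1, -1, 0], [0, 2, 0, -1, -1, 0, 0, -1], [0, 0, 2, 0, 0, 0, 0, -1], [0, -1, 0, 2, 0, 0, 0, 0], [0, -1, 0, 0, 2, -1, 0, 0], [-1, 0, 0, 0, -1, 2, 0, 0], [-1, 0, 0, 0, 0, 0, 2, 0], [0, -1, -1, 0, 0, 0, 0, 2]].
All simple roots have the same length, so the diagram is simply laced. The associated Dynkin diagram is a chain of 7 nodes with one extra node attached to the third node from one end (E_8), so the type is E_8.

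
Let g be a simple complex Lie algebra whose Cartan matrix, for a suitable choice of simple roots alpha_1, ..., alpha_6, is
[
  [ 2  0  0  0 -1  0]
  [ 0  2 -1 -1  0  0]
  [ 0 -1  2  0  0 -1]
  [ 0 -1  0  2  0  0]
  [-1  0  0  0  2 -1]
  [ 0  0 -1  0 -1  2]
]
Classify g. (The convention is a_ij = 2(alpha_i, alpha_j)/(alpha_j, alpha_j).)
A_6

The matrix has rank 6 with 2's on the diagonal. Reading the off-diagonal entries as Dynkin edges (a single edge where a_ij = a_ji = -1; a double or triple edge where a_ij * a_ji = 2 or 3), the diagram is a chain of 6 nodes with single edges (A_6). One simple-root ordering that puts it in standard form is (alpha_1, alpha_5, alpha_6, alpha_3, alpha_2, alpha_4). So the algebra is type A_6, i.e. sl(7).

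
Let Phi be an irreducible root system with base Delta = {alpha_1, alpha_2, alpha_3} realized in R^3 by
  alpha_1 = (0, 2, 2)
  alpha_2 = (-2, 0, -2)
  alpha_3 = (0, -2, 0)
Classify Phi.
Compute the Cartan integers a_ij = 2(alpha_i, alpha_j)/(alpha_j, alpha_j); the resulting 3x3 Cartan matrix is
[[2, -1, -2], [-1, 2, 0], [-1, 0, 2]].
The roots have two lengths (squared-length ratio 2:1); the short ones are alpha_{3}. The associated Dynkin diagram is a chain of 3 nodes with a double edge at one end; the terminal node there is the unique short simple root (B_3), so the type is B_3 (the algebra so(7)).

B_3 (so(7))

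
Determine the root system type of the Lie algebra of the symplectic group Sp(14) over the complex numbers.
C_7

This is sp(14), which has dimension 14(14+1)/2 = 105 and rank 14/2 = 7. In the classification of classical Lie algebras, the symplectic algebra sp(2n) has type C_n; here n = 7, so the Dynkin diagram is a chain of 7 nodes with a double edge at one end; the terminal node there is the unique long simple root (C_7). Hence the type is C_7.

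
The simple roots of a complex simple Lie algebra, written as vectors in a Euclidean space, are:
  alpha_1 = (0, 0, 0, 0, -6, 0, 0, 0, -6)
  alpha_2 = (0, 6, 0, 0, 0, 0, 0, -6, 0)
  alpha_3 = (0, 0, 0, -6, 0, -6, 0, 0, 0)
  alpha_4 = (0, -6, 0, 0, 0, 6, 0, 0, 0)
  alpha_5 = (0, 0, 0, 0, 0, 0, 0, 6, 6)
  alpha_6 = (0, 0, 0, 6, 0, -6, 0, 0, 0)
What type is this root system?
Compute the Cartan integers a_ij = 2(alpha_i, alpha_j)/(alpha_j, alpha_j); the resulting 6x6 Cartan matrix is
[[2, 0, 0, 0, -1, 0], [0, 2, 0, -1, -1, 0], [0, 0, 2, -1, 0, 0], [0, -1, -1, 2, 0, -1], [-1, -1, 0, 0, 2, 0], [0, 0, 0, -1, 0, 2]].
All simple roots have the same length, so the diagram is simply laced. The associated Dynkin diagram is a chain of 4 nodes with a fork of two nodes at one end (D_6), so the type is D_6 (the algebra so(12)).

D_6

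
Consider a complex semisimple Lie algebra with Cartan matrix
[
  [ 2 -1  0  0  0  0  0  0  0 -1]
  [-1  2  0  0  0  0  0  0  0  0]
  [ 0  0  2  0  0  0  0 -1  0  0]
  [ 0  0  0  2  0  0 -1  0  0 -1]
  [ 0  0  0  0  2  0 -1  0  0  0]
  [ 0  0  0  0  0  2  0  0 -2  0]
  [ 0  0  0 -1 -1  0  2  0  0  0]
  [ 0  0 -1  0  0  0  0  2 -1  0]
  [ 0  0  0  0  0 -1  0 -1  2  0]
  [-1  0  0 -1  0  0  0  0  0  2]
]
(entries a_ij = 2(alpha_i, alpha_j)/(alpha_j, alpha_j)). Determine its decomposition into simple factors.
A_6 (sl(7)) + C_4 (sp(8))

The diagram associated to this matrix has two connected components: the simple roots {alpha_1, alpha_2, alpha_4, alpha_5, alpha_7, alpha_10} form a chain of 6 nodes with single edges (A_6), and {alpha_3, alpha_6, alpha_8, alpha_9} form a chain of 4 nodes with a double edge at one end; the terminal node there is the unique long simple root (C_4). A semisimple Lie algebra decomposes uniquely as the direct sum of simple ideals, one per connected component of its Dynkin diagram, so g ≅ A_6 ⊕ C_4 (dimension 48 + 36 = 84).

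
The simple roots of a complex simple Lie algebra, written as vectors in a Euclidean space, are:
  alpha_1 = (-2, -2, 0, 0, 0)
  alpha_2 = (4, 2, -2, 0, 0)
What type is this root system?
Compute the Cartan integers a_ij = 2(alpha_i, alpha_j)/(alpha_j, alpha_j); the resulting 2x2 Cartan matrix is
[[2, -1], [-3, 2]].
The roots have two lengths (squared-length ratio 3:1); the short ones are alpha_{1}. The associated Dynkin diagram is two nodes joined by a triple edge (G_2), so the type is G_2.

type G_2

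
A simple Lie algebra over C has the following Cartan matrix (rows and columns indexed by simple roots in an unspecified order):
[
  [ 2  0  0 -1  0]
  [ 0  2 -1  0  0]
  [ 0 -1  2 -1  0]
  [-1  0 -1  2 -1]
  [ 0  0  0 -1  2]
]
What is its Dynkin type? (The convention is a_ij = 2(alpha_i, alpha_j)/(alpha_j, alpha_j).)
The matrix has rank 5 with 2's on the diagonal. Reading the off-diagonal entries as Dynkin edges (a single edge where a_ij = a_ji = -1; a double or triple edge where a_ij * a_ji = 2 or 3), the diagram is a chain of 3 nodes with a fork of two nodes at one end (D_5). One simple-root ordering that puts it in standard form is (alpha_2, alpha_3, alpha_4, alpha_5, alpha_1). So the algebra is type D_5, i.e. so(10).

D_5 (so(10))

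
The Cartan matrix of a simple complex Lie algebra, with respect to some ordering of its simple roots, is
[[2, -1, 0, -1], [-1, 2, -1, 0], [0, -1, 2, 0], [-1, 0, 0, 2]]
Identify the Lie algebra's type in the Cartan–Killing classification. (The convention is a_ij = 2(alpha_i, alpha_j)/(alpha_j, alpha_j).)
The matrix has rank 4 with 2's on the diagonal. Reading the off-diagonal entries as Dynkin edges (a single edge where a_ij = a_ji = -1; a double or triple edge where a_ij * a_ji = 2 or 3), the diagram is a chain of 4 nodes with single edges (A_4). One simple-root ordering that puts it in standard form is (alpha_4, alpha_1, alpha_2, alpha_3). So the algebra is type A_4, i.e. sl(5).

A_4 (sl(5))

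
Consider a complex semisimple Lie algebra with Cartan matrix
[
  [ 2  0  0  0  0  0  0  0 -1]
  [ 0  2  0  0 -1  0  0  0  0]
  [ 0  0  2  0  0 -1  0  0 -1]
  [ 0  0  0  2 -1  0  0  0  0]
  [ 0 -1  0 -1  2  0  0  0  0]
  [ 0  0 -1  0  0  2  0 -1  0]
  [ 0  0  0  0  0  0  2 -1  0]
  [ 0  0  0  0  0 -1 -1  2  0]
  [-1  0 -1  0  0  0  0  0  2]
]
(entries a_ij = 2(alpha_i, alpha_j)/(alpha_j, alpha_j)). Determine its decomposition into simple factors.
A3 ⊕ A6

The diagram associated to this matrix has two connected components: the simple roots {alpha_2, alpha_4, alpha_5} form a chain of 3 nodes with single edges (A_3), and {alpha_1, alpha_3, alpha_6, alpha_7, alpha_8, alpha_9} form a chain of 6 nodes with single edges (A_6). A semisimple Lie algebra decomposes uniquely as the direct sum of simple ideals, one per connected component of its Dynkin diagram, so g ≅ A_3 ⊕ A_6 (dimension 15 + 48 = 63).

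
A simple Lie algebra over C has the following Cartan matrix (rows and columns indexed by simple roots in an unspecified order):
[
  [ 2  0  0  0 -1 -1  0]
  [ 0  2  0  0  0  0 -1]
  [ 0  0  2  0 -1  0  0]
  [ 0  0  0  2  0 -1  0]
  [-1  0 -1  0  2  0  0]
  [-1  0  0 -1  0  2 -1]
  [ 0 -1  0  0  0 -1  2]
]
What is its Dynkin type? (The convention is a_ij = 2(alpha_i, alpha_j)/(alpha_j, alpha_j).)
The matrix has rank 7 with 2's on the diagonal. Reading the off-diagonal entries as Dynkin edges (a single edge where a_ij = a_ji = -1; a double or triple edge where a_ij * a_ji = 2 or 3), the diagram is a chain of 6 nodes with one extra node attached to the third node from one end (E_7). One simple-root ordering that puts it in standard form is (alpha_2, alpha_4, alpha_7, alpha_6, alpha_1, alpha_5, alpha_3). So the algebra is type E_7.

E_7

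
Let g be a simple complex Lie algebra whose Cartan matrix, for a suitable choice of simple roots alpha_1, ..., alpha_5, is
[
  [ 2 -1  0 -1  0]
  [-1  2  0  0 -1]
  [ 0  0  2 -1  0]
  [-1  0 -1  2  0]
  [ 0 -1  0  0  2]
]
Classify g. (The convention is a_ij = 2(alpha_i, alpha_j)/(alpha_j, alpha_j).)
The matrix has rank 5 with 2's on the diagonal. Reading the off-diagonal entries as Dynkin edges (a single edge where a_ij = a_ji = -1; a double or triple edge where a_ij * a_ji = 2 or 3), the diagram is a chain of 5 nodes with single edges (A_5). One simple-root ordering that puts it in standard form is (alpha_3, alpha_4, alpha_1, alpha_2, alpha_5). So the algebra is type A_5, i.e. sl(6).

A_5 (sl(6))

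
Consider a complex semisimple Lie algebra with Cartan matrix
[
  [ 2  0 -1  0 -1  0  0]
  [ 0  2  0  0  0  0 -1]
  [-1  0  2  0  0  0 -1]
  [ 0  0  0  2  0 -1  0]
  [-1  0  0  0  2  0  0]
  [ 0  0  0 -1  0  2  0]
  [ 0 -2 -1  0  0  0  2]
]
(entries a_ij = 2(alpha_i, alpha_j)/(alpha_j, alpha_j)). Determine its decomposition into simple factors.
A2 ⊕ B5

The diagram associated to this matrix has two connected components: the simple roots {alpha_4, alpha_6} form a chain of 2 nodes with single edges (A_2), and {alpha_1, alpha_2, alpha_3, alpha_5, alpha_7} form a chain of 5 nodes with a double edge at one end; the terminal node there is the unique short simple root (B_5). A semisimple Lie algebra decomposes uniquely as the direct sum of simple ideals, one per connected component of its Dynkin diagram, so g ≅ A_2 ⊕ B_5 (dimension 8 + 55 = 63).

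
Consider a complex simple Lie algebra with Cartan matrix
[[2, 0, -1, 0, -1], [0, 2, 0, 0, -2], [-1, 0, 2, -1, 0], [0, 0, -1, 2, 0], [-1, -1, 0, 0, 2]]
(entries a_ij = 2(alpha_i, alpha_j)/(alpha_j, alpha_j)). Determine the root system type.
The matrix has rank 5 with 2's on the diagonal. Reading the off-diagonal entries as Dynkin edges (a single edge where a_ij = a_ji = -1; a double or triple edge where a_ij * a_ji = 2 or 3), the diagram is a chain of 5 nodes with a double edge at one end; the terminal node there is the unique long simple root (C_5). One simple-root ordering that puts it in standard form is (alpha_4, alpha_3, alpha_1, alpha_5, alpha_2). So the algebra is type C_5, i.e. sp(10).

type C_5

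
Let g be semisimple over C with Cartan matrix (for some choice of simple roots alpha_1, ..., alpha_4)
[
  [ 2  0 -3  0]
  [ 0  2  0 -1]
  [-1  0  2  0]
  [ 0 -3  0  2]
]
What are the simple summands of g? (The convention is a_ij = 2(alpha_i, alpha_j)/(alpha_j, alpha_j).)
type G_2 ⊕ type G_2

The diagram associated to this matrix has two connected components: the simple roots {alpha_1, alpha_3} form two nodes joined by a triple edge (G_2), and {alpha_2, alpha_4} form two nodes joined by a triple edge (G_2). A semisimple Lie algebra decomposes uniquely as the direct sum of simple ideals, one per connected component of its Dynkin diagram, so g ≅ G_2 ⊕ G_2 (dimension 14 + 14 = 28).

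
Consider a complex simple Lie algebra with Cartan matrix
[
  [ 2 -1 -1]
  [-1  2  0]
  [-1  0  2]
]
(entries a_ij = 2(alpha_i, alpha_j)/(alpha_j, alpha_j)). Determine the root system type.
A_3 (sl(4))

The matrix has rank 3 with 2's on the diagonal. Reading the off-diagonal entries as Dynkin edges (a single edge where a_ij = a_ji = -1; a double or triple edge where a_ij * a_ji = 2 or 3), the diagram is a chain of 3 nodes with single edges (A_3). One simple-root ordering that puts it in standard form is (alpha_3, alpha_1, alpha_2). So the algebra is type A_3, i.e. sl(4).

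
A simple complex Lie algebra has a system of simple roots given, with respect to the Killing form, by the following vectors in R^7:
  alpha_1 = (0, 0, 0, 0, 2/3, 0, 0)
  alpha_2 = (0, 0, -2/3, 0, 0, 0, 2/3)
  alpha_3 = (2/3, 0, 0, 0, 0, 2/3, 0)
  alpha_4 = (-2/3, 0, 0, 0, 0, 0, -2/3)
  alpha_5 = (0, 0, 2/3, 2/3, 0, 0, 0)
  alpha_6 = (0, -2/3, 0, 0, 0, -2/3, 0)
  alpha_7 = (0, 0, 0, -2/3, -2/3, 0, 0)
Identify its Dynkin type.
Compute the Cartan integers a_ij = 2(alpha_i, alpha_j)/(alpha_j, alpha_j); the resulting 7x7 Cartan matrix is
[[2, 0, 0, 0, 0, 0, -1], [0, 2, 0, -1, -1, 0, 0], [0, 0, 2, -1, 0, -1, 0], [0, -1, -1, 2, 0, 0, 0], [0, -1, 0, 0, 2, 0, -1], [0, 0, -1, 0, 0, 2, 0], [-2, 0, 0, 0, -1, 0, 2]].
The roots have two lengths (squared-length ratio 2:1); the short ones are alpha_{1}. The associated Dynkin diagram is a chain of 7 nodes with a double edge at one end; the terminal node there is the unique short simple root (B_7), so the type is B_7 (the algebra so(15)).

B_7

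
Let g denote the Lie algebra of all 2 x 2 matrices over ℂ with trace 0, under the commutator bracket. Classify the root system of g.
This is sl(2), which has dimension 2^2 - 1 = 3 and rank 2 - 1 = 1 (a Cartan subalgebra is the diagonal traceless matrices). In the classification of classical Lie algebras, the special linear algebra sl(n+1) has type A_n; here n = 1, so the Dynkin diagram is a chain of 1 nodes with single edges (A_1). Hence the type is A_1.

A1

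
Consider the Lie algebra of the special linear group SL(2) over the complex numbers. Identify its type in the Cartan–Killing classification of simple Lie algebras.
This is sl(2), which has dimension 2^2 - 1 = 3 and rank 2 - 1 = 1 (a Cartan subalgebra is the diagonal traceless matrices). In the classification of classical Lie algebras, the special linear algebra sl(n+1) has type A_n; here n = 1, so the Dynkin diagram is a chain of 1 nodes with single edges (A_1). Hence the type is A_1.

A_1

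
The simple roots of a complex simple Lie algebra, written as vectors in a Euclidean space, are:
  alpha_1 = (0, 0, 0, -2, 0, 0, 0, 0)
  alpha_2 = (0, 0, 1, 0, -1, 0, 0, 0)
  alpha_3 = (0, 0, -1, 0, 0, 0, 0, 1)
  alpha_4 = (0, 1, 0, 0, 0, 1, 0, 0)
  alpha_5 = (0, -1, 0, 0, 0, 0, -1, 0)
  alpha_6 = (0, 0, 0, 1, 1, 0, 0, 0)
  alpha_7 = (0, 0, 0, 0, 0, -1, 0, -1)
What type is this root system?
Compute the Cartan integers a_ij = 2(alpha_i, alpha_j)/(alpha_j, alpha_j); the resulting 7x7 Cartan matrix is
[[2, 0, 0, 0, 0, -2, 0], [0, 2, -1, 0, 0, -1, 0], [0, -1, 2, 0, 0, 0, -1], [0, 0, 0, 2, -1, 0, -1], [0, 0, 0, -1, 2, 0, 0], [-1, -1, 0, 0, 0, 2, 0], [0, 0, -1, -1, 0, 0, 2]].
The roots have two lengths (squared-length ratio 2:1); the short ones are alpha_{2,3,4,5,6,7}. The associated Dynkin diagram is a chain of 7 nodes with a double edge at one end; the terminal node there is the unique long simple root (C_7), so the type is C_7 (the algebra sp(14)).

C_7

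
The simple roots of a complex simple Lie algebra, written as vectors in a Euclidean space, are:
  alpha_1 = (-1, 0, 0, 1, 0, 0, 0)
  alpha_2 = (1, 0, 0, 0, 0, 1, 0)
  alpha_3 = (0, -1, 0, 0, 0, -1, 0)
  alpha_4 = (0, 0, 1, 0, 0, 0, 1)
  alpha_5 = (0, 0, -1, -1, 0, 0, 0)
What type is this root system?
A_5 (sl(6))

Compute the Cartan integers a_ij = 2(alpha_i, alpha_j)/(alpha_j, alpha_j); the resulting 5x5 Cartan matrix is
[[2, -1, 0, 0, -1], [-1, 2, -1, 0, 0], [0, -1, 2, 0, 0], [0, 0, 0, 2, -1], [-1, 0, 0, -1, 2]].
All simple roots have the same length, so the diagram is simply laced. The associated Dynkin diagram is a chain of 5 nodes with single edges (A_5), so the type is A_5 (the algebra sl(6)).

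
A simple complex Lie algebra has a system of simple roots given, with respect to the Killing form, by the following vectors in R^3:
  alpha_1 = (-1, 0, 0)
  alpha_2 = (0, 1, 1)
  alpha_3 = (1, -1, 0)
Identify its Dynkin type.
Compute the Cartan integers a_ij = 2(alpha_i, alpha_j)/(alpha_j, alpha_j); the resulting 3x3 Cartan matrix is
[[2, 0, -1], [0, 2, -1], [-2, -1, 2]].
The roots have two lengths (squared-length ratio 2:1); the short ones are alpha_{1}. The associated Dynkin diagram is a chain of 3 nodes with a double edge at one end; the terminal node there is the unique short simple root (B_3), so the type is B_3 (the algebra so(7)).

B_3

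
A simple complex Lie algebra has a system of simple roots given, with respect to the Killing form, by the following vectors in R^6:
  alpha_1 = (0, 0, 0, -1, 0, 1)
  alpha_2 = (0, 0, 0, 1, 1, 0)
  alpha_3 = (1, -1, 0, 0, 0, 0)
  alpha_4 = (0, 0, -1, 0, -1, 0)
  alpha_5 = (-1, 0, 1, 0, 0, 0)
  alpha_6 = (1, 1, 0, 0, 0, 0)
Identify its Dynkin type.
Compute the Cartan integers a_ij = 2(alpha_i, alpha_j)/(alpha_j, alpha_j); the resulting 6x6 Cartan matrix is
[[2, -1, 0, 0, 0, 0], [-1, 2, 0, -1, 0, 0], [0, 0, 2, 0, -1, 0], [0, -1, 0, 2, -1, 0], [0, 0, -1, -1, 2, -1], [0, 0, 0, 0, -1, 2]].
All simple roots have the same length, so the diagram is simply laced. The associated Dynkin diagram is a chain of 4 nodes with a fork of two nodes at one end (D_6), so the type is D_6 (the algebra so(12)).

D_6 (so(12))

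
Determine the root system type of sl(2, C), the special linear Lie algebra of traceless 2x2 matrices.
This is sl(2), which has dimension 2^2 - 1 = 3 and rank 2 - 1 = 1 (a Cartan subalgebra is the diagonal traceless matrices). In the classification of classical Lie algebras, the special linear algebra sl(n+1) has type A_n; here n = 1, so the Dynkin diagram is a chain of 1 nodes with single edges (A_1). Hence the type is A_1.

type A_1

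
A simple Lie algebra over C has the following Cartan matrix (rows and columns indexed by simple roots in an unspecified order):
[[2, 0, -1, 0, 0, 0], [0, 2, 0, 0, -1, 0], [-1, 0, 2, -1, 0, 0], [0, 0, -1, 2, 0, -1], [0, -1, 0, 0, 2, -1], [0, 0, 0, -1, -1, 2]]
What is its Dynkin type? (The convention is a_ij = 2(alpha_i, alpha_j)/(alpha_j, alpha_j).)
The matrix has rank 6 with 2's on the diagonal. Reading the off-diagonal entries as Dynkin edges (a single edge where a_ij = a_ji = -1; a double or triple edge where a_ij * a_ji = 2 or 3), the diagram is a chain of 6 nodes with single edges (A_6). One simple-root ordering that puts it in standard form is (alpha_2, alpha_5, alpha_6, alpha_4, alpha_3, alpha_1). So the algebra is type A_6, i.e. sl(7).

A6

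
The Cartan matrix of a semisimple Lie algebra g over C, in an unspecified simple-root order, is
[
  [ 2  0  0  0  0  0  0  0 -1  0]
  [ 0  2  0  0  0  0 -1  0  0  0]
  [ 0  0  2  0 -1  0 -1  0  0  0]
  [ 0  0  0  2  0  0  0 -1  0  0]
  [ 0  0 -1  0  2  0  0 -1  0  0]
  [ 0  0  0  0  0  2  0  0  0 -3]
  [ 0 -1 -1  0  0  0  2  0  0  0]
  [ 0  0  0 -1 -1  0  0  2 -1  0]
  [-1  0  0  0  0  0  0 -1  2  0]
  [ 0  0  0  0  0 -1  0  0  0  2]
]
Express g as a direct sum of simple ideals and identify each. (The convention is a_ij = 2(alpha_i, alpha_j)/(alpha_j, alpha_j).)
E8 ⊕ G2

The diagram associated to this matrix has two connected components: the simple roots {alpha_1, alpha_2, alpha_3, alpha_4, alpha_5, alpha_7, alpha_8, alpha_9} form a chain of 7 nodes with one extra node attached to the third node from one end (E_8), and {alpha_6, alpha_10} form two nodes joined by a triple edge (G_2). A semisimple Lie algebra decomposes uniquely as the direct sum of simple ideals, one per connected component of its Dynkin diagram, so g ≅ E_8 ⊕ G_2 (dimension 248 + 14 = 262).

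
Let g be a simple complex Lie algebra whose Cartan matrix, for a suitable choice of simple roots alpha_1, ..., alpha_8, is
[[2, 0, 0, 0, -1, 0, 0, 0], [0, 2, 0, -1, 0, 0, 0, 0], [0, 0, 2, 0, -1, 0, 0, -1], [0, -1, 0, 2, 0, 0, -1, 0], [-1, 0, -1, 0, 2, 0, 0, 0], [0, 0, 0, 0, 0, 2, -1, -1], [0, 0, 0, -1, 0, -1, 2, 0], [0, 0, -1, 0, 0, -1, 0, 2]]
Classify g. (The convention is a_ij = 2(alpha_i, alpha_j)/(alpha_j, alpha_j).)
The matrix has rank 8 with 2's on the diagonal. Reading the off-diagonal entries as Dynkin edges (a single edge where a_ij = a_ji = -1; a double or triple edge where a_ij * a_ji = 2 or 3), the diagram is a chain of 8 nodes with single edges (A_8). One simple-root ordering that puts it in standard form is (alpha_1, alpha_5, alpha_3, alpha_8, alpha_6, alpha_7, alpha_4, alpha_2). So the algebra is type A_8, i.e. sl(9).

A_8 (sl(9))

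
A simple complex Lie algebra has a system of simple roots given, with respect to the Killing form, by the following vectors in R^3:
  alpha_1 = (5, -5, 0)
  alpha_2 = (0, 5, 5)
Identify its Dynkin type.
type A_2

Compute the Cartan integers a_ij = 2(alpha_i, alpha_j)/(alpha_j, alpha_j); the resulting 2x2 Cartan matrix is
[[2, -1], [-1, 2]].
All simple roots have the same length, so the diagram is simply laced. The associated Dynkin diagram is a chain of 2 nodes with single edges (A_2), so the type is A_2 (the algebra sl(3)).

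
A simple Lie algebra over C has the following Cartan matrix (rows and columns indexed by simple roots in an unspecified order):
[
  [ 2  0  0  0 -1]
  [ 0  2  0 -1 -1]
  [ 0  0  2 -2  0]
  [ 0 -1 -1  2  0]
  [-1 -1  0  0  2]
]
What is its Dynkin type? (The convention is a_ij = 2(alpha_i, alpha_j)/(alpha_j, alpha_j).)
The matrix has rank 5 with 2's on the diagonal. Reading the off-diagonal entries as Dynkin edges (a single edge where a_ij = a_ji = -1; a double or triple edge where a_ij * a_ji = 2 or 3), the diagram is a chain of 5 nodes with a double edge at one end; the terminal node there is the unique long simple root (C_5). One simple-root ordering that puts it in standard form is (alpha_1, alpha_5, alpha_2, alpha_4, alpha_3). So the algebra is type C_5, i.e. sp(10).

C_5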